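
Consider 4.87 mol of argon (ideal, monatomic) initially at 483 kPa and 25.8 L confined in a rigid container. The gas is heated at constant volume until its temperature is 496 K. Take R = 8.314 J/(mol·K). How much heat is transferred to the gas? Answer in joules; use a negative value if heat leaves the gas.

T₁ = P₁V₁/(nR) = 483×25.8/(4.87×8.314) = 308 K.
Isochoric: V stays 25.8 L; P/T = const ⇒ T₂ = 496 K, P₂ = 778 kPa.
W = 0 (no volume change).
ΔU = nCvΔT = 4.87×12.5×(496−308) = 11400 J.
Q = ΔU = 11400 J.

11400 J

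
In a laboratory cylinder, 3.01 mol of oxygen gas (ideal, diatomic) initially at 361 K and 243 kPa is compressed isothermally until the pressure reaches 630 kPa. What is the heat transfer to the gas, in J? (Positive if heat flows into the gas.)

-8610 J

V₁ = nRT₁/P₁ = 3.01×8.314×361/243 = 37.2 L.
Isothermal: T stays 361 K; PV = const ⇒ V₂ = 14.3 L, P₂ = 630 kPa.
ΔU = 0 (ideal gas, T constant).
W = nRT ln(V₂/V₁) = 3.01×8.314×361×ln(0.386) = -8610 J.
Q = ΔU + W = -8610 J.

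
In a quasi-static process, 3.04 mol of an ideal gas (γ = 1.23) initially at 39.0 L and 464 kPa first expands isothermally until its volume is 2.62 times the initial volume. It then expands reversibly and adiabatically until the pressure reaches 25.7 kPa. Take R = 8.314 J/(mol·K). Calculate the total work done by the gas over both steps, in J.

41300 J

T₁ = P₁V₁/(nR) = 464×39.0/(3.04×8.314) = 716 K.
Step 1 — Isothermal: T stays 716 K; PV = const ⇒ V₂ = 102 L, P₂ = 177 kPa.
ΔU = 0 (ideal gas, T constant).
W = nRT ln(V₂/V₁) = 3.04×8.314×716×ln(2.62) = 17400 J.
Q = ΔU + W = 17400 J.
State after step 1: P = 177 kPa, V = 102 L, T = 716 K.
Step 2 — Adiabatic: T₂/T₁ = (P₂/P₁)^((γ−1)/γ) ⇒ T₂ = 716×(0.145)^0.187 = 499 K; V₂ = 491 L.
ΔU = nCvΔT = 3.04×36.1×(499−716) = -23800 J.
Q = 0 for an adiabatic process, so W = −ΔU = 23800 J.
Net over both steps: W = 41300 J, Q = 17400 J, ΔU = -23800 J.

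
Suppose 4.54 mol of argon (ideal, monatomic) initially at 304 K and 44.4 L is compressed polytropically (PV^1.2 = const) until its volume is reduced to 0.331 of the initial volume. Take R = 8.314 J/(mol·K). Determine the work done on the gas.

P₁ = nRT₁/V₁ = 4.54×8.314×304/44.4 = 258 kPa.
Polytropic n=1.2: T₂ = T₁(V₁/V₂)^(n−1) = 304×(3.02)^0.20 = 379 K; P₂ = P₁(V₁/V₂)^n = 974 kPa.
W = (P₁V₁−P₂V₂)/(n−1) = (258×44.4−974×14.7)/0.20 = -14200 J.
Work done on the gas = −W_by = 14200 J.

14200 J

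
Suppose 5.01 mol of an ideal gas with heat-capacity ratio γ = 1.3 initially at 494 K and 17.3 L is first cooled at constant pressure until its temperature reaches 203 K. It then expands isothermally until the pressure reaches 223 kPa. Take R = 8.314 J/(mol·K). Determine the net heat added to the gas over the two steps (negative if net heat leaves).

-38400 J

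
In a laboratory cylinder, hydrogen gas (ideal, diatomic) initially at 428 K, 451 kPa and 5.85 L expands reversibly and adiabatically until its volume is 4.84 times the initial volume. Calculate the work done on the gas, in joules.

-3090 J

n = P₁V₁/(RT₁) = 451×5.85/(8.314×428) = 0.741 mol.
Adiabatic: TV^(γ−1) = const ⇒ T₂ = 428×(0.207)^0.400 = 228 K; PV^γ = const ⇒ P₂ = 49.6 kPa.
ΔU = nCvΔT = 0.741×20.8×(228−428) = -3090 J.
Q = 0 for an adiabatic process, so W = −ΔU = 3090 J.
Work done on the gas = −W_by = -3090 J.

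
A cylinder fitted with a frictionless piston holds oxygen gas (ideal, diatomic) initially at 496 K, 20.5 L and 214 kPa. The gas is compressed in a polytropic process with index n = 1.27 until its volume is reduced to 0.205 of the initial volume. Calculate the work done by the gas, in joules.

-8680 J

n = P₁V₁/(RT₁) = 214×20.5/(8.314×496) = 1.06 mol.
Polytropic n=1.27: T₂ = T₁(V₁/V₂)^(n−1) = 496×(4.88)^0.27 = 761 K; P₂ = P₁(V₁/V₂)^n = 1600 kPa.
W = (P₁V₁−P₂V₂)/(n−1) = (214×20.5−1600×4.20)/0.27 = -8680 J.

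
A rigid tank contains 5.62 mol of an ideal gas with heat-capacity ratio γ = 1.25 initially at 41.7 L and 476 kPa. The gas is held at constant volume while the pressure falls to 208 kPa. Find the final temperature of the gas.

186 K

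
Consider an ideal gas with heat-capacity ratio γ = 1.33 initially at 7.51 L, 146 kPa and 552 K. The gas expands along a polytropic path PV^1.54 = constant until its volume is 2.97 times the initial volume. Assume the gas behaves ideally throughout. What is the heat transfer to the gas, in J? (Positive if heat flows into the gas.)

n = P₁V₁/(RT₁) = 146×7.51/(8.314×552) = 0.239 mol.
Polytropic n=1.54: T₂ = T₁(V₁/V₂)^(n−1) = 552×(0.337)^0.54 = 307 K; P₂ = P₁(V₁/V₂)^n = 27.3 kPa.
W = (P₁V₁−P₂V₂)/(n−1) = (146×7.51−27.3×22.3)/0.54 = 902 J.
ΔU = nCvΔT = 0.239×25.2×(307−552) = -1480 J.
Q = ΔU + W = -574 J.

-574 J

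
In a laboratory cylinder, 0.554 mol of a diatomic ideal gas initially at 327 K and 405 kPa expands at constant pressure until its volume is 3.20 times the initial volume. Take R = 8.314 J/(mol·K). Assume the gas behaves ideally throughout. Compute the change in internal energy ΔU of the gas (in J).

V₁ = nRT₁/P₁ = 0.554×8.314×327/405 = 3.72 L.
Isobaric: P stays 405 kPa; V/T = const ⇒ T₂ = 1050 K, V₂ = 11.9 L.
For an ideal gas ΔU = nCvΔT with Cv = (5/2)R = 20.8 J/(mol·K).
ΔU = 0.554×20.8×(1050−327) = 8280 J.

8280 J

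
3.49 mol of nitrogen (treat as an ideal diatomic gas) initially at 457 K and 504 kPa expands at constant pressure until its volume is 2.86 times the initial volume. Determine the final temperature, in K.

1310 K

V₁ = nRT₁/P₁ = 3.49×8.314×457/504 = 26.3 L.
Isobaric: P stays 504 kPa; V/T = const ⇒ T₂ = 1310 K, V₂ = 75.2 L.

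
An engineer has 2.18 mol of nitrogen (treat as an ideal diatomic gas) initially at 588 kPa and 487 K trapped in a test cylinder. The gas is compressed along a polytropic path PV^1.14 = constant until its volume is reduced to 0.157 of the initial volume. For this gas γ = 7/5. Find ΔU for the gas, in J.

6530 J

V₁ = nRT₁/P₁ = 2.18×8.314×487/588 = 15.0 L.
Polytropic n=1.14: T₂ = T₁(V₁/V₂)^(n−1) = 487×(6.37)^0.14 = 631 K; P₂ = P₁(V₁/V₂)^n = 4850 kPa.
For an ideal gas ΔU = nCvΔT with Cv = (5/2)R = 20.8 J/(mol·K).
ΔU = 2.18×20.8×(631−487) = 6530 J.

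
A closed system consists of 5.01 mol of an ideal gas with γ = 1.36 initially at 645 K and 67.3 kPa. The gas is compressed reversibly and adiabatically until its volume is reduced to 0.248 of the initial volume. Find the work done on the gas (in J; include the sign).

48700 J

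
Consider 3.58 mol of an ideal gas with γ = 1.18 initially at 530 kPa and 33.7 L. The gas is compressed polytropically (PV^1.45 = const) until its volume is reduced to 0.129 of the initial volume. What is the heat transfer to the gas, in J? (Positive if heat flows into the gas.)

90100 J

T₁ = P₁V₁/(nR) = 530×33.7/(3.58×8.314) = 600 K.
Polytropic n=1.45: T₂ = T₁(V₁/V₂)^(n−1) = 600×(7.75)^0.45 = 1510 K; P₂ = P₁(V₁/V₂)^n = 10300 kPa.
W = (P₁V₁−P₂V₂)/(n−1) = (530×33.7−10300×4.35)/0.45 = -60100 J.
ΔU = nCvΔT = 3.58×46.2×(1510−600) = 150000 J.
Q = ΔU + W = 90100 J.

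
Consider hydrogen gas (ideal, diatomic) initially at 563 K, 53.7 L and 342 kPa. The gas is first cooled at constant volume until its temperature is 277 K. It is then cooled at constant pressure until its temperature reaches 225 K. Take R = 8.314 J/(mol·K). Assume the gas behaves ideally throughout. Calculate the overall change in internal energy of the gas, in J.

-27600 J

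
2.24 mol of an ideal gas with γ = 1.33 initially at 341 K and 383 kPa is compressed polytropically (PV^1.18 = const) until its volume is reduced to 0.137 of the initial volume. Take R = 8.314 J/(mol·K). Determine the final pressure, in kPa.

V₁ = nRT₁/P₁ = 2.24×8.314×341/383 = 16.6 L.
Polytropic n=1.18: T₂ = T₁(V₁/V₂)^(n−1) = 341×(7.30)^0.18 = 488 K; P₂ = P₁(V₁/V₂)^n = 4000 kPa.

4000 kPa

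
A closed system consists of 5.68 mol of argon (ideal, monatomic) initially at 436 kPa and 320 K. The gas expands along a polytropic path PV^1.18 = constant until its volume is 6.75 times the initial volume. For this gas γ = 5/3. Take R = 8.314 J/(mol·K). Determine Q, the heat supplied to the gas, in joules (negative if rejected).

17800 J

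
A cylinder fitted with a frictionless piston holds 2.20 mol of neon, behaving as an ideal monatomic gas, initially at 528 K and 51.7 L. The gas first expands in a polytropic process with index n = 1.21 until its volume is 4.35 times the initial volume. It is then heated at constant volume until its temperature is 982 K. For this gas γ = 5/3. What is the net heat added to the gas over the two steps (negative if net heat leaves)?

24700 J

P₁ = nRT₁/V₁ = 2.20×8.314×528/51.7 = 187 kPa.
Step 1 — Polytropic n=1.21: T₂ = T₁(V₁/V₂)^(n−1) = 528×(0.230)^0.21 = 388 K; P₂ = P₁(V₁/V₂)^n = 31.5 kPa.
W = (P₁V₁−P₂V₂)/(n−1) = (187×51.7−31.5×225)/0.21 = 12200 J.
ΔU = nCvΔT = 2.20×12.5×(388−528) = -3850 J.
Q = ΔU + W = 8370 J.
State after step 1: P = 31.5 kPa, V = 225 L, T = 388 K.
Step 2 — Isochoric: V stays 225 L; P/T = const ⇒ T₂ = 982 K, P₂ = 79.9 kPa.
W = 0 (no volume change).
ΔU = nCvΔT = 2.20×12.5×(982−388) = 16300 J.
Q = ΔU = 16300 J.
Net over both steps: W = 12200 J, Q = 24700 J, ΔU = 12500 J.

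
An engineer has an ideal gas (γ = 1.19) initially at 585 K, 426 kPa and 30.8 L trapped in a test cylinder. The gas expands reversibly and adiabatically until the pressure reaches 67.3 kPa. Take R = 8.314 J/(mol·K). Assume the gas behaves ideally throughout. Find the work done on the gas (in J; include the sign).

-17600 J

n = P₁V₁/(RT₁) = 426×30.8/(8.314×585) = 2.70 mol.
Adiabatic: T₂/T₁ = (P₂/P₁)^((γ−1)/γ) ⇒ T₂ = 585×(0.158)^0.160 = 436 K; V₂ = 145 L.
ΔU = nCvΔT = 2.70×43.8×(436−585) = -17600 J.
Q = 0 for an adiabatic process, so W = −ΔU = 17600 J.
Work done on the gas = −W_by = -17600 J.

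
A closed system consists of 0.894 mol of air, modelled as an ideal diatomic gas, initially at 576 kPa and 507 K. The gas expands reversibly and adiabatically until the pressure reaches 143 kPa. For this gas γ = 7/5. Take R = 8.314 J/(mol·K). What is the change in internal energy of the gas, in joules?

V₁ = nRT₁/P₁ = 0.894×8.314×507/576 = 6.54 L.
Adiabatic: T₂/T₁ = (P₂/P₁)^((γ−1)/γ) ⇒ T₂ = 507×(0.248)^0.286 = 341 K; V₂ = 17.7 L.
For an ideal gas ΔU = nCvΔT with Cv = (5/2)R = 20.8 J/(mol·K).
ΔU = 0.894×20.8×(341−507) = -3090 J.

-3090 J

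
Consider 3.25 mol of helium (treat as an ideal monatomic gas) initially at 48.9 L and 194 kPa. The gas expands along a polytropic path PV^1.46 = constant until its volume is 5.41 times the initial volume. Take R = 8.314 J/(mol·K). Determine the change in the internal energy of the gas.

-7680 J

T₁ = P₁V₁/(nR) = 194×48.9/(3.25×8.314) = 351 K.
Polytropic n=1.46: T₂ = T₁(V₁/V₂)^(n−1) = 351×(0.185)^0.46 = 161 K; P₂ = P₁(V₁/V₂)^n = 16.5 kPa.
For an ideal gas ΔU = nCvΔT with Cv = (3/2)R = 12.5 J/(mol·K).
ΔU = 3.25×12.5×(161−351) = -7680 J.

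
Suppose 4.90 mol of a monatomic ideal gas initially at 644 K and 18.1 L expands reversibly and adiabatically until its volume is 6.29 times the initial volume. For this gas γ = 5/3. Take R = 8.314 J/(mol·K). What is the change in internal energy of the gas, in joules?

-27800 J

P₁ = nRT₁/V₁ = 4.90×8.314×644/18.1 = 1450 kPa.
Adiabatic: TV^(γ−1) = const ⇒ T₂ = 644×(0.159)^0.667 = 189 K; PV^γ = const ⇒ P₂ = 67.6 kPa.
For an ideal gas ΔU = nCvΔT with Cv = (3/2)R = 12.5 J/(mol·K).
ΔU = 4.90×12.5×(189−644) = -27800 J.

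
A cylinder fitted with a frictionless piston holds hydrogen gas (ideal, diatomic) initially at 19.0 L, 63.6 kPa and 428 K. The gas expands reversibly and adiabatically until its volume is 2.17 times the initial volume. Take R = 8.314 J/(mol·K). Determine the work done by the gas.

n = P₁V₁/(RT₁) = 63.6×19.0/(8.314×428) = 0.340 mol.
Adiabatic: TV^(γ−1) = const ⇒ T₂ = 428×(0.461)^0.400 = 314 K; PV^γ = const ⇒ P₂ = 21.5 kPa.
ΔU = nCvΔT = 0.340×20.8×(314−428) = -805 J.
Q = 0 for an adiabatic process, so W = −ΔU = 805 J.

805 J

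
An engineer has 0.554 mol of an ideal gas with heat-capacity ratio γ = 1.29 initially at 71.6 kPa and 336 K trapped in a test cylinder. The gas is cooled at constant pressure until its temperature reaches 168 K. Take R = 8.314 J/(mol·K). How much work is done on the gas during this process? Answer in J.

V₁ = nRT₁/P₁ = 0.554×8.314×336/71.6 = 21.6 L.
Isobaric: P stays 71.6 kPa; V/T = const ⇒ T₂ = 168 K, V₂ = 10.8 L.
W = PΔV = 71.6×(10.8−21.6) kPa·L = -774 J.
Work done on the gas = −W_by = 774 J.

774 J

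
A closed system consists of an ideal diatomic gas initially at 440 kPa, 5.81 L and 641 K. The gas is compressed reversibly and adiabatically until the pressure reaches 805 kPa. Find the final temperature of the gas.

Adiabatic: T₂/T₁ = (P₂/P₁)^((γ−1)/γ) ⇒ T₂ = 641×(1.83)^0.286 = 762 K; V₂ = 3.77 L.

762 K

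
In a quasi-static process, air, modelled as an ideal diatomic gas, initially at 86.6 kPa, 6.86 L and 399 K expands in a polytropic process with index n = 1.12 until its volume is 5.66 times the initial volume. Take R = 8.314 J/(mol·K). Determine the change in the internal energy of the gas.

-279 J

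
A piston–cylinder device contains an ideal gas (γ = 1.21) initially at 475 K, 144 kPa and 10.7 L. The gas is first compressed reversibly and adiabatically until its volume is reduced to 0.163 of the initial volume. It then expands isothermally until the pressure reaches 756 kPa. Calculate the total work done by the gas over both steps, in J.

-2190 J

n = P₁V₁/(RT₁) = 144×10.7/(8.314×475) = 0.390 mol.
Step 1 — Adiabatic: TV^(γ−1) = const ⇒ T₂ = 475×(6.13)^0.210 = 695 K; PV^γ = const ⇒ P₂ = 1290 kPa.
ΔU = nCvΔT = 0.390×39.6×(695−475) = 3400 J.
Q = 0 for an adiabatic process, so W = −ΔU = -3400 J.
State after step 1: P = 1290 kPa, V = 1.74 L, T = 695 K.
Step 2 — Isothermal: T stays 695 K; PV = const ⇒ V₂ = 2.98 L, P₂ = 756 kPa.
ΔU = 0 (ideal gas, T constant).
W = nRT ln(V₂/V₁) = 0.390×8.314×695×ln(1.71) = 1210 J.
Q = ΔU + W = 1210 J.
Net over both steps: W = -2190 J, Q = 1210 J, ΔU = 3400 J.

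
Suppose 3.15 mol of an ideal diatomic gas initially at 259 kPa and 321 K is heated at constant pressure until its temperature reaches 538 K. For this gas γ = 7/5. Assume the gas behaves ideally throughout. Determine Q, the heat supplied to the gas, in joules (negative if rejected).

V₁ = nRT₁/P₁ = 3.15×8.314×321/259 = 32.5 L.
Isobaric: P stays 259 kPa; V/T = const ⇒ T₂ = 538 K, V₂ = 54.4 L.
W = PΔV = 259×(54.4−32.5) kPa·L = 5680 J.
ΔU = nCvΔT = 3.15×20.8×(538−321) = 14200 J.
Q = ΔU + W = nCpΔT = 19900 J.

19900 J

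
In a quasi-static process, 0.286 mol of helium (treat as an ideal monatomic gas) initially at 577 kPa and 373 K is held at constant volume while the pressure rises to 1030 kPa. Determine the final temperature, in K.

666 K

V₁ = nRT₁/P₁ = 0.286×8.314×373/577 = 1.54 L.
Isochoric: V stays 1.54 L; P/T = const ⇒ T₂ = 666 K, P₂ = 1030 kPa.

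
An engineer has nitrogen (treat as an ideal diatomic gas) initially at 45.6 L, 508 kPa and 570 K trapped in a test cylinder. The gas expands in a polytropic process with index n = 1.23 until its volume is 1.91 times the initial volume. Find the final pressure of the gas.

Polytropic n=1.23: T₂ = T₁(V₁/V₂)^(n−1) = 570×(0.524)^0.23 = 491 K; P₂ = P₁(V₁/V₂)^n = 229 kPa.

229 kPa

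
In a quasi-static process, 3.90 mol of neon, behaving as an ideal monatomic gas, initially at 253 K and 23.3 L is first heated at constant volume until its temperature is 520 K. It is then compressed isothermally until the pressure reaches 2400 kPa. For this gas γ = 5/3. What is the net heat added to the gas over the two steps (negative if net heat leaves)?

P₁ = nRT₁/V₁ = 3.90×8.314×253/23.3 = 352 kPa.
Step 1 — Isochoric: V stays 23.3 L; P/T = const ⇒ T₂ = 520 K, P₂ = 724 kPa.
W = 0 (no volume change).
ΔU = nCvΔT = 3.90×12.5×(520−253) = 13000 J.
Q = ΔU = 13000 J.
State after step 1: P = 724 kPa, V = 23.3 L, T = 520 K.
Step 2 — Isothermal: T stays 520 K; PV = const ⇒ V₂ = 7.03 L, P₂ = 2400 kPa.
ΔU = 0 (ideal gas, T constant).
W = nRT ln(V₂/V₁) = 3.90×8.314×520×ln(0.302) = -20200 J.
Q = ΔU + W = -20200 J.
Net over both steps: W = -20200 J, Q = -7230 J, ΔU = 13000 J.

-7230 J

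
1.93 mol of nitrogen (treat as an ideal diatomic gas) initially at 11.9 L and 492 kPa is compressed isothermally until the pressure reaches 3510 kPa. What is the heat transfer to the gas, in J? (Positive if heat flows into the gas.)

T₁ = P₁V₁/(nR) = 492×11.9/(1.93×8.314) = 365 K.
Isothermal: T stays 365 K; PV = const ⇒ V₂ = 1.67 L, P₂ = 3510 kPa.
ΔU = 0 (ideal gas, T constant).
W = nRT ln(V₂/V₁) = 1.93×8.314×365×ln(0.140) = -11500 J.
Q = ΔU + W = -11500 J.

-11500 J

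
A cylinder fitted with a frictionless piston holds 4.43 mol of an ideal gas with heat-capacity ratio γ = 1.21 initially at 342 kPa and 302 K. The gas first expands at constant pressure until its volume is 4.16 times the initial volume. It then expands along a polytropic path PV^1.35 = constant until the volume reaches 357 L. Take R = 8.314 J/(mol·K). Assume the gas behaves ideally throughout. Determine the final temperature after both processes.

895 K

V₁ = nRT₁/P₁ = 4.43×8.314×302/342 = 32.5 L.
Step 1 — Isobaric: P stays 342 kPa; V/T = const ⇒ T₂ = 1260 K, V₂ = 135 L.
W = PΔV = 342×(135−32.5) kPa·L = 35100 J.
ΔU = nCvΔT = 4.43×39.6×(1260−302) = 167000 J.
Q = ΔU + W = nCpΔT = 203000 J.
State after step 1: P = 342 kPa, V = 135 L, T = 1260 K.
Step 2 — Polytropic n=1.35: T₂ = T₁(V₁/V₂)^(n−1) = 1260×(0.379)^0.35 = 895 K; P₂ = P₁(V₁/V₂)^n = 92.3 kPa.
W = (P₁V₁−P₂V₂)/(n−1) = (342×135−92.3×357)/0.35 = 38100 J.
ΔU = nCvΔT = 4.43×39.6×(895−1260) = -63400 J.
Q = ΔU + W = -25400 J.
Net over both steps: W = 73200 J, Q = 177000 J, ΔU = 104000 J.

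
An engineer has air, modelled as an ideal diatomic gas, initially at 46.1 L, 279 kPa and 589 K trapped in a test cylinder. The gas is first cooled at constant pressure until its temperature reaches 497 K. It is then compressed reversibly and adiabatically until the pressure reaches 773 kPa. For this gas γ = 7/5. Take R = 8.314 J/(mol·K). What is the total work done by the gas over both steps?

-11200 J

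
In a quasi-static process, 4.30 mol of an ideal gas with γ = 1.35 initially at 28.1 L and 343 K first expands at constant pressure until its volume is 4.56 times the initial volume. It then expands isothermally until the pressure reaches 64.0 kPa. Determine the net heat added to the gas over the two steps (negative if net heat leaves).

276000 J

P₁ = nRT₁/V₁ = 4.30×8.314×343/28.1 = 436 kPa.
Step 1 — Isobaric: P stays 436 kPa; V/T = const ⇒ T₂ = 1560 K, V₂ = 128 L.
W = PΔV = 436×(128−28.1) kPa·L = 43700 J.
ΔU = nCvΔT = 4.30×23.8×(1560−343) = 125000 J.
Q = ΔU + W = nCpΔT = 168000 J.
State after step 1: P = 436 kPa, V = 128 L, T = 1560 K.
Step 2 — Isothermal: T stays 1560 K; PV = const ⇒ V₂ = 874 L, P₂ = 64.0 kPa.
ΔU = 0 (ideal gas, T constant).
W = nRT ln(V₂/V₁) = 4.30×8.314×1560×ln(6.82) = 107000 J.
Q = ΔU + W = 107000 J.
Net over both steps: W = 151000 J, Q = 276000 J, ΔU = 125000 J.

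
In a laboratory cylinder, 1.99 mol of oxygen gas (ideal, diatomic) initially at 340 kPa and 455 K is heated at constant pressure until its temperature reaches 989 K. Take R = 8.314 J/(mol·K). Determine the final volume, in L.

V₁ = nRT₁/P₁ = 1.99×8.314×455/340 = 22.1 L.
Isobaric: P stays 340 kPa; V/T = const ⇒ T₂ = 989 K, V₂ = 48.1 L.

48.1 L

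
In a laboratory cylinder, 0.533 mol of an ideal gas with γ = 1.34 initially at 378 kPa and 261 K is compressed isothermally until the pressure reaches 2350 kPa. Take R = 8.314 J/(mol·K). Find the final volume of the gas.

V₁ = nRT₁/P₁ = 0.533×8.314×261/378 = 3.06 L.
Isothermal: T stays 261 K; PV = const ⇒ V₂ = 0.492 L, P₂ = 2350 kPa.

0.492 L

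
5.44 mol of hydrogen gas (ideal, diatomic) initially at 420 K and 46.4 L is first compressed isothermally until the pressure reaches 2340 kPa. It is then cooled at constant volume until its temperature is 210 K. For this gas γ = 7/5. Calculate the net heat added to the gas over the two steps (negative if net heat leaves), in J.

-56900 J

P₁ = nRT₁/V₁ = 5.44×8.314×420/46.4 = 409 kPa.
Step 1 — Isothermal: T stays 420 K; PV = const ⇒ V₂ = 8.12 L, P₂ = 2340 kPa.
ΔU = 0 (ideal gas, T constant).
W = nRT ln(V₂/V₁) = 5.44×8.314×420×ln(0.175) = -33100 J.
Q = ΔU + W = -33100 J.
State after step 1: P = 2340 kPa, V = 8.12 L, T = 420 K.
Step 2 — Isochoric: V stays 8.12 L; P/T = const ⇒ T₂ = 210 K, P₂ = 1170 kPa.
W = 0 (no volume change).
ΔU = nCvΔT = 5.44×20.8×(210−420) = -23700 J.
Q = ΔU = -23700 J.
Net over both steps: W = -33100 J, Q = -56900 J, ΔU = -23700 J.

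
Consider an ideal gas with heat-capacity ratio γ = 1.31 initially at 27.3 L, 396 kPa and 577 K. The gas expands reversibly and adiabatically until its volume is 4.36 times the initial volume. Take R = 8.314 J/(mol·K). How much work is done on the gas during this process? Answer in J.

-12800 J

n = P₁V₁/(RT₁) = 396×27.3/(8.314×577) = 2.25 mol.
Adiabatic: TV^(γ−1) = const ⇒ T₂ = 577×(0.229)^0.310 = 366 K; PV^γ = const ⇒ P₂ = 57.5 kPa.
ΔU = nCvΔT = 2.25×26.8×(366−577) = -12800 J.
Q = 0 for an adiabatic process, so W = −ΔU = 12800 J.
Work done on the gas = −W_by = -12800 J.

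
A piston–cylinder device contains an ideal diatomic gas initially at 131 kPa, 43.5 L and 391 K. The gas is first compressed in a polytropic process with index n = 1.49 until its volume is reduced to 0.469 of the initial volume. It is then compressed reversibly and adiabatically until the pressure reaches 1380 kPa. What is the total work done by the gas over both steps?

n = P₁V₁/(RT₁) = 131×43.5/(8.314×391) = 1.75 mol.
Step 1 — Polytropic n=1.49: T₂ = T₁(V₁/V₂)^(n−1) = 391×(2.13)^0.49 = 567 K; P₂ = P₁(V₁/V₂)^n = 405 kPa.
W = (P₁V₁−P₂V₂)/(n−1) = (131×43.5−405×20.4)/0.49 = -5220 J.
ΔU = nCvΔT = 1.75×20.8×(567−391) = 6400 J.
Q = ΔU + W = 1180 J.
State after step 1: P = 405 kPa, V = 20.4 L, T = 567 K.
Step 2 — Adiabatic: T₂/T₁ = (P₂/P₁)^((γ−1)/γ) ⇒ T₂ = 567×(3.41)^0.286 = 804 K; V₂ = 8.50 L.
ΔU = nCvΔT = 1.75×20.8×(804−567) = 8660 J.
Q = 0 for an adiabatic process, so W = −ΔU = -8660 J.
Net over both steps: W = -13900 J, Q = 1180 J, ΔU = 15100 J.

-13900 J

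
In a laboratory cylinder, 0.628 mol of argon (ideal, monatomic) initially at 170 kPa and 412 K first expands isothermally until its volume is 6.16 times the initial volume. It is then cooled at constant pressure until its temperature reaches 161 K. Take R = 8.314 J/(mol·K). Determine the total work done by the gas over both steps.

2600 J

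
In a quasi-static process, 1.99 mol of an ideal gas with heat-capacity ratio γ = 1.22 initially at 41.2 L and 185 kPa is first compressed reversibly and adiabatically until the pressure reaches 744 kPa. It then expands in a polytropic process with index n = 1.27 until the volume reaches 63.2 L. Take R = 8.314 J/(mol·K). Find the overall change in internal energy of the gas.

T₁ = P₁V₁/(nR) = 185×41.2/(1.99×8.314) = 461 K.
Step 1 — Adiabatic: T₂/T₁ = (P₂/P₁)^((γ−1)/γ) ⇒ T₂ = 461×(4.02)^0.180 = 592 K; V₂ = 13.2 L.
ΔU = nCvΔT = 1.99×37.8×(592−461) = 9880 J.
Q = 0 for an adiabatic process, so W = −ΔU = -9880 J.
State after step 1: P = 744 kPa, V = 13.2 L, T = 592 K.
Step 2 — Polytropic n=1.27: T₂ = T₁(V₁/V₂)^(n−1) = 592×(0.208)^0.27 = 388 K; P₂ = P₁(V₁/V₂)^n = 101 kPa.
W = (P₁V₁−P₂V₂)/(n−1) = (744×13.2−101×63.2)/0.27 = 12500 J.
ΔU = nCvΔT = 1.99×37.8×(388−592) = -15400 J.
Q = ΔU + W = -2850 J.
Net over both steps: W = 2640 J, Q = -2850 J, ΔU = -5490 J.

-5490 J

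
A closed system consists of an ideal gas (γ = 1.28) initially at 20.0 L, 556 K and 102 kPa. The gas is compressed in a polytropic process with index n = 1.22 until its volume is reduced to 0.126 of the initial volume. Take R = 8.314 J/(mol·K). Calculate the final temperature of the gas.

Polytropic n=1.22: T₂ = T₁(V₁/V₂)^(n−1) = 556×(7.94)^0.22 = 877 K; P₂ = P₁(V₁/V₂)^n = 1280 kPa.

877 K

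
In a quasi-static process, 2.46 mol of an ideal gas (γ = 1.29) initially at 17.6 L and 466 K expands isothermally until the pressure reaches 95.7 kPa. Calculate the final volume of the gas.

P₁ = nRT₁/V₁ = 2.46×8.314×466/17.6 = 542 kPa.
Isothermal: T stays 466 K; PV = const ⇒ V₂ = 99.6 L, P₂ = 95.7 kPa.

99.6 L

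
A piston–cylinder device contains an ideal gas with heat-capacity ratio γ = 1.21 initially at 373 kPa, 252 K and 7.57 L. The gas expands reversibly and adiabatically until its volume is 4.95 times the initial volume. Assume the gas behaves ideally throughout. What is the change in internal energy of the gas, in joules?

-3840 J

n = P₁V₁/(RT₁) = 373×7.57/(8.314×252) = 1.35 mol.
Adiabatic: TV^(γ−1) = const ⇒ T₂ = 252×(0.202)^0.210 = 180 K; PV^γ = const ⇒ P₂ = 53.9 kPa.
For an ideal gas ΔU = nCvΔT with Cv = R/(γ−1) = 39.6 J/(mol·K).
ΔU = 1.35×39.6×(180−252) = -3840 J.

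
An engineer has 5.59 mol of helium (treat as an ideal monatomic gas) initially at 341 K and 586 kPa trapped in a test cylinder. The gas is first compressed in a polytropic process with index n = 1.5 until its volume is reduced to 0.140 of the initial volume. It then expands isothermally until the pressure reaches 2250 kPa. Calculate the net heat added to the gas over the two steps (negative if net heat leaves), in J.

54700 J

V₁ = nRT₁/P₁ = 5.59×8.314×341/586 = 27.0 L.
Step 1 — Polytropic n=1.5: T₂ = T₁(V₁/V₂)^(n−1) = 341×(7.14)^0.50 = 911 K; P₂ = P₁(V₁/V₂)^n = 11200 kPa.
W = (P₁V₁−P₂V₂)/(n−1) = (586×27.0−11200×3.79)/0.50 = -53000 J.
ΔU = nCvΔT = 5.59×12.5×(911−341) = 39800 J.
Q = ΔU + W = -13300 J.
State after step 1: P = 11200 kPa, V = 3.79 L, T = 911 K.
Step 2 — Isothermal: T stays 911 K; PV = const ⇒ V₂ = 18.8 L, P₂ = 2250 kPa.
ΔU = 0 (ideal gas, T constant).
W = nRT ln(V₂/V₁) = 5.59×8.314×911×ln(4.97) = 67900 J.
Q = ΔU + W = 67900 J.
Net over both steps: W = 14900 J, Q = 54700 J, ΔU = 39800 J.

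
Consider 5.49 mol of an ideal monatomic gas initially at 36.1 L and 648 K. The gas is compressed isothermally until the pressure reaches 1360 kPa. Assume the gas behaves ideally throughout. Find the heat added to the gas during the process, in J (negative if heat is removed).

-15000 J

P₁ = nRT₁/V₁ = 5.49×8.314×648/36.1 = 819 kPa.
Isothermal: T stays 648 K; PV = const ⇒ V₂ = 21.7 L, P₂ = 1360 kPa.
ΔU = 0 (ideal gas, T constant).
W = nRT ln(V₂/V₁) = 5.49×8.314×648×ln(0.602) = -15000 J.
Q = ΔU + W = -15000 J.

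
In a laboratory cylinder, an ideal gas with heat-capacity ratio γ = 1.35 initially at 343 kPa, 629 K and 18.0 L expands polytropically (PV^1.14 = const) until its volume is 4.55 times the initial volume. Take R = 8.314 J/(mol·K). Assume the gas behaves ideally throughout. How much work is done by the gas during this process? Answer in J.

n = P₁V₁/(RT₁) = 343×18.0/(8.314×629) = 1.18 mol.
Polytropic n=1.14: T₂ = T₁(V₁/V₂)^(n−1) = 629×(0.220)^0.14 = 509 K; P₂ = P₁(V₁/V₂)^n = 61.0 kPa.
W = (P₁V₁−P₂V₂)/(n−1) = (343×18.0−61.0×81.9)/0.14 = 8430 J.

8430 J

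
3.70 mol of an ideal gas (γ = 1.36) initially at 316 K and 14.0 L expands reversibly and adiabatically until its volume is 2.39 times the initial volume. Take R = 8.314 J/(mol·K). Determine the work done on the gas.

P₁ = nRT₁/V₁ = 3.70×8.314×316/14.0 = 694 kPa.
Adiabatic: TV^(γ−1) = const ⇒ T₂ = 316×(0.418)^0.360 = 231 K; PV^γ = const ⇒ P₂ = 212 kPa.
ΔU = nCvΔT = 3.70×23.1×(231−316) = -7270 J.
Q = 0 for an adiabatic process, so W = −ΔU = 7270 J.
Work done on the gas = −W_by = -7270 J.

-7270 J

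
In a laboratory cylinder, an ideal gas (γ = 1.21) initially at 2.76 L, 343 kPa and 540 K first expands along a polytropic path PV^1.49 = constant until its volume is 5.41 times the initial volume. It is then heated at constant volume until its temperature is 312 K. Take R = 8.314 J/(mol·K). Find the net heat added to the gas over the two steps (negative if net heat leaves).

-816 J

n = P₁V₁/(RT₁) = 343×2.76/(8.314×540) = 0.211 mol.
Step 1 — Polytropic n=1.49: T₂ = T₁(V₁/V₂)^(n−1) = 540×(0.185)^0.49 = 236 K; P₂ = P₁(V₁/V₂)^n = 27.7 kPa.
W = (P₁V₁−P₂V₂)/(n−1) = (343×2.76−27.7×14.9)/0.49 = 1090 J.
ΔU = nCvΔT = 0.211×39.6×(236−540) = -2540 J.
Q = ΔU + W = -1450 J.
State after step 1: P = 27.7 kPa, V = 14.9 L, T = 236 K.
Step 2 — Isochoric: V stays 14.9 L; P/T = const ⇒ T₂ = 312 K, P₂ = 36.6 kPa.
W = 0 (no volume change).
ΔU = nCvΔT = 0.211×39.6×(312−236) = 633 J.
Q = ΔU = 633 J.
Net over both steps: W = 1090 J, Q = -816 J, ΔU = -1900 J.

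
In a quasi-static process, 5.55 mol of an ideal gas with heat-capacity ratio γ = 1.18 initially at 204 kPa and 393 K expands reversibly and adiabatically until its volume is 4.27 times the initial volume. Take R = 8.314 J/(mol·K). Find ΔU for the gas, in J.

-23200 J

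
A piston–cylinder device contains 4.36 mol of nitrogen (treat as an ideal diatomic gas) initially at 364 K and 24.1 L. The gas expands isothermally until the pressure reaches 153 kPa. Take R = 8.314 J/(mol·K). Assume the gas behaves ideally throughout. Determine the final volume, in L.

P₁ = nRT₁/V₁ = 4.36×8.314×364/24.1 = 547 kPa.
Isothermal: T stays 364 K; PV = const ⇒ V₂ = 86.2 L, P₂ = 153 kPa.

86.2 L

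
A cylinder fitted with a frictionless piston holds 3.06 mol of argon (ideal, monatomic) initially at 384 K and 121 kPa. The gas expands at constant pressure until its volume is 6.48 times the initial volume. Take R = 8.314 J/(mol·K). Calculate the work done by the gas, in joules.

53500 J

V₁ = nRT₁/P₁ = 3.06×8.314×384/121 = 80.7 L.
Isobaric: P stays 121 kPa; V/T = const ⇒ T₂ = 2490 K, V₂ = 523 L.
W = PΔV = 121×(523−80.7) kPa·L = 53500 J.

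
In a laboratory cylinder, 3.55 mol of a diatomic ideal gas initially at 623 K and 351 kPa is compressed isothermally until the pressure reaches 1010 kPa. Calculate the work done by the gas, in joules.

-19400 J

V₁ = nRT₁/P₁ = 3.55×8.314×623/351 = 52.4 L.
Isothermal: T stays 623 K; PV = const ⇒ V₂ = 18.2 L, P₂ = 1010 kPa.
W = nRT ln(V₂/V₁) = 3.55×8.314×623×ln(0.348) = -19400 J.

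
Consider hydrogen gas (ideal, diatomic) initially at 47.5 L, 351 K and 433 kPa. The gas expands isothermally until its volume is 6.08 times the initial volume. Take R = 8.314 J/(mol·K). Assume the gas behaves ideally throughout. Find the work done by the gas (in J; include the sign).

37100 J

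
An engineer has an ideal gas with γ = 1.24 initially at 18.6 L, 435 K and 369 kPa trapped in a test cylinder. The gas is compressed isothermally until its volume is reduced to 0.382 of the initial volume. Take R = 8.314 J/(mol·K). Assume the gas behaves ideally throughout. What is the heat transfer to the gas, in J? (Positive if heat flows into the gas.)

-6600 J

n = P₁V₁/(RT₁) = 369×18.6/(8.314×435) = 1.90 mol.
Isothermal: T stays 435 K; PV = const ⇒ V₂ = 7.11 L, P₂ = 966 kPa.
ΔU = 0 (ideal gas, T constant).
W = nRT ln(V₂/V₁) = 1.90×8.314×435×ln(0.382) = -6600 J.
Q = ΔU + W = -6600 J.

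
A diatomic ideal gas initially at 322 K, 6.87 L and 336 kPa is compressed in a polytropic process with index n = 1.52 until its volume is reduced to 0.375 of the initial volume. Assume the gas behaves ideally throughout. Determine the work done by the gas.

n = P₁V₁/(RT₁) = 336×6.87/(8.314×322) = 0.862 mol.
Polytropic n=1.52: T₂ = T₁(V₁/V₂)^(n−1) = 322×(2.67)^0.52 = 536 K; P₂ = P₁(V₁/V₂)^n = 1490 kPa.
W = (P₁V₁−P₂V₂)/(n−1) = (336×6.87−1490×2.58)/0.52 = -2950 J.

-2950 J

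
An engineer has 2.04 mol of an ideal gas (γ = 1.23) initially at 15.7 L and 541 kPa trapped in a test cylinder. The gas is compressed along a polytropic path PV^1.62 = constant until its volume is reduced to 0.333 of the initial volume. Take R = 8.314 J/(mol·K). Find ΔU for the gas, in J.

36100 J

T₁ = P₁V₁/(nR) = 541×15.7/(2.04×8.314) = 501 K.
Polytropic n=1.62: T₂ = T₁(V₁/V₂)^(n−1) = 501×(3.00)^0.62 = 990 K; P₂ = P₁(V₁/V₂)^n = 3210 kPa.
For an ideal gas ΔU = nCvΔT with Cv = R/(γ−1) = 36.1 J/(mol·K).
ΔU = 2.04×36.1×(990−501) = 36100 J.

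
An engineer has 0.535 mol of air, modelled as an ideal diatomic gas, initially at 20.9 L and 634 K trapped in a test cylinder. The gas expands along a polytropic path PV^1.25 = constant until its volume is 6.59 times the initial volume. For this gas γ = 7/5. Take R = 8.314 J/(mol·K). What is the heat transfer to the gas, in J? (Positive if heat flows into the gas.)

P₁ = nRT₁/V₁ = 0.535×8.314×634/20.9 = 135 kPa.
Polytropic n=1.25: T₂ = T₁(V₁/V₂)^(n−1) = 634×(0.152)^0.25 = 396 K; P₂ = P₁(V₁/V₂)^n = 12.8 kPa.
W = (P₁V₁−P₂V₂)/(n−1) = (135×20.9−12.8×138)/0.25 = 4240 J.
ΔU = nCvΔT = 0.535×20.8×(396−634) = -2650 J.
Q = ΔU + W = 1590 J.

1590 J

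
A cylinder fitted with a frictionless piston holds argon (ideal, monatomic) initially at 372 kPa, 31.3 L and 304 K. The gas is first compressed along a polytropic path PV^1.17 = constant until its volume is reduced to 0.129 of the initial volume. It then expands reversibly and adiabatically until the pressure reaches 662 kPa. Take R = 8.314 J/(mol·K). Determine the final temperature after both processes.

n = P₁V₁/(RT₁) = 372×31.3/(8.314×304) = 4.61 mol.
Step 1 — Polytropic n=1.17: T₂ = T₁(V₁/V₂)^(n−1) = 304×(7.75)^0.17 = 431 K; P₂ = P₁(V₁/V₂)^n = 4080 kPa.
W = (P₁V₁−P₂V₂)/(n−1) = (372×31.3−4080×4.04)/0.17 = -28500 J.
ΔU = nCvΔT = 4.61×12.5×(431−304) = 7270 J.
Q = ΔU + W = -21200 J.
State after step 1: P = 4080 kPa, V = 4.04 L, T = 431 K.
Step 2 — Adiabatic: T₂/T₁ = (P₂/P₁)^((γ−1)/γ) ⇒ T₂ = 431×(0.162)^0.400 = 208 K; V₂ = 12.0 L.
ΔU = nCvΔT = 4.61×12.5×(208−431) = -12800 J.
Q = 0 for an adiabatic process, so W = −ΔU = 12800 J.
Net over both steps: W = -15700 J, Q = -21200 J, ΔU = -5520 J.

208 K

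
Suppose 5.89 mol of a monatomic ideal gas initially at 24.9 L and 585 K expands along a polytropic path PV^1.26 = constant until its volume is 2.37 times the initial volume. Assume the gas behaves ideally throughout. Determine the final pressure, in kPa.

388 kPa

P₁ = nRT₁/V₁ = 5.89×8.314×585/24.9 = 1150 kPa.
Polytropic n=1.26: T₂ = T₁(V₁/V₂)^(n−1) = 585×(0.422)^0.26 = 467 K; P₂ = P₁(V₁/V₂)^n = 388 kPa.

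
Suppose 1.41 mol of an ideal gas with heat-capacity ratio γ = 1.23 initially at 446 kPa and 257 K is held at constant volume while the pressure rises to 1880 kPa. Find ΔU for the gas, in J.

42100 J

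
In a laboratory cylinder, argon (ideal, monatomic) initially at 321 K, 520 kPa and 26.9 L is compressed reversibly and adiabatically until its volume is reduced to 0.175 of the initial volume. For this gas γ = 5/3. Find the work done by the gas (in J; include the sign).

-46100 J

n = P₁V₁/(RT₁) = 520×26.9/(8.314×321) = 5.24 mol.
Adiabatic: TV^(γ−1) = const ⇒ T₂ = 321×(5.71)^0.667 = 1030 K; PV^γ = const ⇒ P₂ = 9500 kPa.
ΔU = nCvΔT = 5.24×12.5×(1030−321) = 46100 J.
Q = 0 for an adiabatic process, so W = −ΔU = -46100 J.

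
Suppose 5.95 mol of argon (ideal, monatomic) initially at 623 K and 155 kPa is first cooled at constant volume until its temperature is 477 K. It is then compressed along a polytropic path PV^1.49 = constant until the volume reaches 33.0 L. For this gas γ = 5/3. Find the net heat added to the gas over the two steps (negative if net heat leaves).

-28800 J

V₁ = nRT₁/P₁ = 5.95×8.314×623/155 = 199 L.
Step 1 — Isochoric: V stays 199 L; P/T = const ⇒ T₂ = 477 K, P₂ = 119 kPa.
W = 0 (no volume change).
ΔU = nCvΔT = 5.95×12.5×(477−623) = -10800 J.
Q = ΔU = -10800 J.
State after step 1: P = 119 kPa, V = 199 L, T = 477 K.
Step 2 — Polytropic n=1.49: T₂ = T₁(V₁/V₂)^(n−1) = 477×(6.03)^0.49 = 1150 K; P₂ = P₁(V₁/V₂)^n = 1720 kPa.
W = (P₁V₁−P₂V₂)/(n−1) = (119×199−1720×33.0)/0.49 = -67900 J.
ΔU = nCvΔT = 5.95×12.5×(1150−477) = 49900 J.
Q = ΔU + W = -18000 J.
Net over both steps: W = -67900 J, Q = -28800 J, ΔU = 39100 J.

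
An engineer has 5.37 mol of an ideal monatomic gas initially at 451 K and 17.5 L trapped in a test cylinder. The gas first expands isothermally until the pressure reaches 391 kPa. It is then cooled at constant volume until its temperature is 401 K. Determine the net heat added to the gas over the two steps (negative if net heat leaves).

18400 J

P₁ = nRT₁/V₁ = 5.37×8.314×451/17.5 = 1150 kPa.
Step 1 — Isothermal: T stays 451 K; PV = const ⇒ V₂ = 51.5 L, P₂ = 391 kPa.
ΔU = 0 (ideal gas, T constant).
W = nRT ln(V₂/V₁) = 5.37×8.314×451×ln(2.94) = 21700 J.
Q = ΔU + W = 21700 J.
State after step 1: P = 391 kPa, V = 51.5 L, T = 451 K.
Step 2 — Isochoric: V stays 51.5 L; P/T = const ⇒ T₂ = 401 K, P₂ = 348 kPa.
W = 0 (no volume change).
ΔU = nCvΔT = 5.37×12.5×(401−451) = -3350 J.
Q = ΔU = -3350 J.
Net over both steps: W = 21700 J, Q = 18400 J, ΔU = -3350 J.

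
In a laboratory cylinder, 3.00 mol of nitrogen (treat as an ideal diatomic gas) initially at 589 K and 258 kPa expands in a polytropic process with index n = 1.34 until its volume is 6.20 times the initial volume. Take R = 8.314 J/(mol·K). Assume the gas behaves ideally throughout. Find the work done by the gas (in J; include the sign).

20000 J

V₁ = nRT₁/P₁ = 3.00×8.314×589/258 = 56.9 L.
Polytropic n=1.34: T₂ = T₁(V₁/V₂)^(n−1) = 589×(0.161)^0.34 = 317 K; P₂ = P₁(V₁/V₂)^n = 22.4 kPa.
W = (P₁V₁−P₂V₂)/(n−1) = (258×56.9−22.4×353)/0.34 = 20000 J.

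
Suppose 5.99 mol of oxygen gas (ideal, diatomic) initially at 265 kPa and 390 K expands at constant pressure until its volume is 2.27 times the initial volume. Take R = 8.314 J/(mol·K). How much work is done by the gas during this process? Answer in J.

24700 J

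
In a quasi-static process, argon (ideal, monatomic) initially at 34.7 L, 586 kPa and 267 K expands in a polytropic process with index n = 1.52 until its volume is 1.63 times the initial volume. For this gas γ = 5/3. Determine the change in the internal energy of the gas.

n = P₁V₁/(RT₁) = 586×34.7/(8.314×267) = 9.16 mol.
Polytropic n=1.52: T₂ = T₁(V₁/V₂)^(n−1) = 267×(0.613)^0.52 = 207 K; P₂ = P₁(V₁/V₂)^n = 279 kPa.
For an ideal gas ΔU = nCvΔT with Cv = (3/2)R = 12.5 J/(mol·K).
ΔU = 9.16×12.5×(207−267) = -6840 J.

-6840 J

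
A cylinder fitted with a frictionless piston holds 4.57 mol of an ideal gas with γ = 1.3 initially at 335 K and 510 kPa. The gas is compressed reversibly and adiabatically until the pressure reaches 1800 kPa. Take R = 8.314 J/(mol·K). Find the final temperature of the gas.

448 K

V₁ = nRT₁/P₁ = 4.57×8.314×335/510 = 25.0 L.
Adiabatic: T₂/T₁ = (P₂/P₁)^((γ−1)/γ) ⇒ T₂ = 335×(3.53)^0.231 = 448 K; V₂ = 9.46 L.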